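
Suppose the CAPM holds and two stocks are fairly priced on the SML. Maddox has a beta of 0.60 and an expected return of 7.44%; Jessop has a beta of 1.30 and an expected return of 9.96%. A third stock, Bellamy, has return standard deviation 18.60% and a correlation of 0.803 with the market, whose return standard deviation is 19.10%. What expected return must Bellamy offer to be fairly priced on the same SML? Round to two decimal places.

8.10%

MRP = (9.96% − 7.44%) / (1.30 − 0.60) = 3.6000%
R_f = 7.44% − 0.60 × 3.6000% = 5.2800%
β_Bellamy = ρ·σ_i/σ_m = 0.803 × 18.60 / 19.10 = 0.7820
E(R_Bellamy) = R_f + β × MRP = 5.2800% + 0.7820 × 3.6000% = 8.10%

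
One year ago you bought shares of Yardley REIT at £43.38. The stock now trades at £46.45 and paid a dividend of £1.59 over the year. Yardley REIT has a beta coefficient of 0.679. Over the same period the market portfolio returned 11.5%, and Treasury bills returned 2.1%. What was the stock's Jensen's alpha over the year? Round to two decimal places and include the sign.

Realised HPR = (P1 + D1 − P0) / P0 = (46.45 + 1.59 − 43.38) / 43.38 = 4.66 / 43.38 = 10.7423%
MRP = 11.5% − 2.1% = 9.40%
CAPM required = R_f + β·MRP = 2.1% + 0.679 × 9.4% = 8.4826%
α = realised − required = 10.7423% − 8.4826% = +2.26%

+2.26%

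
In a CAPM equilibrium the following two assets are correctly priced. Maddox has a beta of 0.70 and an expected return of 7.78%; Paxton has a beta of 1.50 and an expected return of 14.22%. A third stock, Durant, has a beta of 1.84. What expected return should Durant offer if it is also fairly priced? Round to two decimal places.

16.96%

MRP (SML slope) = (14.22% − 7.78%) / (1.50 − 0.70) = 6.44% / 0.80 = 8.0500%
R_f (intercept) = 7.78% − 0.70 × 8.0500% = 2.1450%
E(R_Durant) = R_f + β × MRP = 2.1450% + 1.84 × 8.0500% = 16.96%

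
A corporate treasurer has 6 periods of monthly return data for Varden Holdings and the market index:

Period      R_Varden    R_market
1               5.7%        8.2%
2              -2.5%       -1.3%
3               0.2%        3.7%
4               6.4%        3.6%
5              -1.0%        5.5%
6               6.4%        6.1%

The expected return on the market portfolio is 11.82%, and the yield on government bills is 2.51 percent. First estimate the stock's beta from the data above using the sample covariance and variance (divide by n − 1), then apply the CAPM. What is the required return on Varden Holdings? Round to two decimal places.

Mean R_i = (5.7 − 2.5 + 0.2 + 6.4 − 1.0 + 6.4) / 6 = 2.5333%
Mean R_m = (8.2 − 1.3 + 3.7 + 3.6 + 5.5 + 6.1) / 6 = 4.3000%
Σ(R_i − R̄_i)(R_m − R̄_m) = 41.9500  ⇒  Cov = 41.9500 / 5 = 8.3900
Σ(R_m − R̄_m)² = 52.1000  ⇒  Var(R_m) = 52.1000 / 5 = 10.4200
β = Cov / Var(R_m) = 8.3900 / 10.4200 = 0.8052
MRP = 11.82% − 2.51% = 9.31%
E(R) = R_f + β × MRP = 2.51% + 0.8052 × 9.31% = 10.01%

10.01%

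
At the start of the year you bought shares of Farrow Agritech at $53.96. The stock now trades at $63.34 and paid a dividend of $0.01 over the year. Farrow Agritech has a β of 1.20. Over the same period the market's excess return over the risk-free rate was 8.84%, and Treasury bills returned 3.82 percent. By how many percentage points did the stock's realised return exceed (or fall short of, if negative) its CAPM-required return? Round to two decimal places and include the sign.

+2.97%

Realised HPR = (P1 + D1 − P0) / P0 = (63.34 + 0.01 − 53.96) / 53.96 = 9.39 / 53.96 = 17.4018%
CAPM required = R_f + β·MRP = 3.82% + 1.20 × 8.84% = 14.4280%
α = realised − required = 17.4018% − 14.4280% = +2.97%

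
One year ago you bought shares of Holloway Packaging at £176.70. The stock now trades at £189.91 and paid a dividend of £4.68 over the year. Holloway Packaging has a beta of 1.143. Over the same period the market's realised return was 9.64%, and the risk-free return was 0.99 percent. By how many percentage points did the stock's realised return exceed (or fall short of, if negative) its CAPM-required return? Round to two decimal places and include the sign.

Realised HPR = (P1 + D1 − P0) / P0 = (189.91 + 4.68 − 176.70) / 176.70 = 17.89 / 176.70 = 10.1245%
MRP = 9.64% − 0.99% = 8.65%
CAPM required = R_f + β·MRP = 0.99% + 1.143 × 8.65% = 10.87695%
α = realised − required = 10.1245% − 10.87695% = -0.75%

-0.75%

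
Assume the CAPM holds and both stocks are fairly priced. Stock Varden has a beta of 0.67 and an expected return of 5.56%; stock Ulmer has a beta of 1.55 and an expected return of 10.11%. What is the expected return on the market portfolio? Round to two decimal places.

Both satisfy E(R) = R_f + β·MRP, so the slope of the SML is
MRP = (10.11% − 5.56%) / (1.55 − 0.67) = 4.55% / 0.88 = 5.1705%
R_f = E(R_Varden) − β_Varden·MRP = 5.56% − 0.67 × 5.1705% = 2.0958%
E(R_m) = R_f + MRP = 2.0958% + 5.1705% = 7.27%

7.27%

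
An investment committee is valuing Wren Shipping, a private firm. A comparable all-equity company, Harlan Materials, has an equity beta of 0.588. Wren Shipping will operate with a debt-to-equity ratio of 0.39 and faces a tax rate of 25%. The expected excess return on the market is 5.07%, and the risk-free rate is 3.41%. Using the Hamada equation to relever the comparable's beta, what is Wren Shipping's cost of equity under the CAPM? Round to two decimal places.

β_L = β_U × [1 + (1 − t)(D/E)] = 0.588 × [1 + (1 − 0.25) × 0.39]
    = 0.588 × [1 + 0.75 × 0.39] = 0.588 × 1.2925 = 0.7600
E(R) = R_f + β_L × MRP = 3.41% + 0.7600 × 5.07% = 7.26%

7.26%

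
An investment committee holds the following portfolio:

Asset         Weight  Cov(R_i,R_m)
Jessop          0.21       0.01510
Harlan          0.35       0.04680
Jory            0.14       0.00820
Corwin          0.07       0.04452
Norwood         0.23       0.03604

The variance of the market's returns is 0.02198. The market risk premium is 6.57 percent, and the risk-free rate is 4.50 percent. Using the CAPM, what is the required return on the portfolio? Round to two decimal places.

14.10%

β_Jessop = 0.01510 / 0.02198 = 0.6870
β_Harlan = 0.04680 / 0.02198 = 2.1292
β_Jory = 0.00820 / 0.02198 = 0.3731
β_Corwin = 0.04452 / 0.02198 = 2.0255
β_Norwood = 0.03604 / 0.02198 = 1.6397
β_P = Σ w_i β_i = 0.21×0.6870 + 0.35×2.1292 + 0.14×0.3731 + 0.07×2.0255 + 0.23×1.6397 = 1.4606
E(R_P) = R_f + β_P × MRP = 4.50% + 1.4606 × 6.57% = 14.10%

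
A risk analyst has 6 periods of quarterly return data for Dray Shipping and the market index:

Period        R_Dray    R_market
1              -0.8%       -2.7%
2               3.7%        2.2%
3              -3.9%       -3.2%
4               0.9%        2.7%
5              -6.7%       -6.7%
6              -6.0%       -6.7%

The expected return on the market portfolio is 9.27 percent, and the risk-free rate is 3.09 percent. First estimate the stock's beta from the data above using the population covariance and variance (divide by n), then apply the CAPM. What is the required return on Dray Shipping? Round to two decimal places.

8.88%

Mean R_i = (-0.8 + 3.7 − 3.9 + 0.9 − 6.7 − 6.0) / 6 = -2.1333%
Mean R_m = (-2.7 + 2.2 − 3.2 + 2.7 − 6.7 − 6.7) / 6 = -2.4000%
Σ(R_i − R̄_i)(R_m − R̄_m) = 79.5800  ⇒  Cov = 79.5800 / 6 = 13.2633
Σ(R_m − R̄_m)² = 84.8800  ⇒  Var(R_m) = 84.8800 / 6 = 14.1467
β = Cov / Var(R_m) = 13.2633 / 14.1467 = 0.9376
MRP = 9.27% − 3.09% = 6.18%
E(R) = R_f + β × MRP = 3.09% + 0.9376 × 6.18% = 8.88%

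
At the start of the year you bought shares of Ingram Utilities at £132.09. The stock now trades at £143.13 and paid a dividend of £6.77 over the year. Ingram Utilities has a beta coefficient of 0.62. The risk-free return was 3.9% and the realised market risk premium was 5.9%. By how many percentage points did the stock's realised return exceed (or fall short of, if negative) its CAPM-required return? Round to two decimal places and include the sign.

Realised HPR = (P1 + D1 − P0) / P0 = (143.13 + 6.77 − 132.09) / 132.09 = 17.81 / 132.09 = 13.4832%
CAPM required = R_f + β·MRP = 3.9% + 0.62 × 5.9% = 7.5580%
α = realised − required = 13.4832% − 7.5580% = +5.93%

+5.93%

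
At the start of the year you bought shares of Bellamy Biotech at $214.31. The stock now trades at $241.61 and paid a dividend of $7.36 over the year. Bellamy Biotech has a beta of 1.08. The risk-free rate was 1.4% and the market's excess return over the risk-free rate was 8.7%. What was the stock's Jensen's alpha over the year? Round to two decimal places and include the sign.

+5.38%

Realised HPR = (P1 + D1 − P0) / P0 = (241.61 + 7.36 − 214.31) / 214.31 = 34.66 / 214.31 = 16.1728%
CAPM required = R_f + β·MRP = 1.4% + 1.08 × 8.7% = 10.7960%
α = realised − required = 16.1728% − 10.7960% = +5.38%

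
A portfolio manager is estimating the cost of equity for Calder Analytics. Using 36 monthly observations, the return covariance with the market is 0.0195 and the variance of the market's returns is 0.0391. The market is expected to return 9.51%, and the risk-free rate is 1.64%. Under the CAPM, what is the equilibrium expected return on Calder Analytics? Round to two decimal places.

β = Cov(R_i, R_m) / Var(R_m) = 0.0195 / 0.0391 = 0.4987
MRP = 9.51% − 1.64% = 7.87%
E(R) = R_f + β × MRP = 1.64% + 0.4987 × 7.87% = 5.56%

5.56%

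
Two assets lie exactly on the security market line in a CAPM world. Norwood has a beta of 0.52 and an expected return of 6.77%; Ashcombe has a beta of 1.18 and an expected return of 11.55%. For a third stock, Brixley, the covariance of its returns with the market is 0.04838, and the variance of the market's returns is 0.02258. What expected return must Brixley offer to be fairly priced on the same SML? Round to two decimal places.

MRP = (11.55% − 6.77%) / (1.18 − 0.52) = 7.2424%
R_f = 6.77% − 0.52 × 7.2424% = 3.0040%
β_Brixley = Cov / Var(R_m) = 0.04838 / 0.02258 = 2.1426
E(R_Brixley) = R_f + β × MRP = 3.0040% + 2.1426 × 7.2424% = 18.52%

18.52%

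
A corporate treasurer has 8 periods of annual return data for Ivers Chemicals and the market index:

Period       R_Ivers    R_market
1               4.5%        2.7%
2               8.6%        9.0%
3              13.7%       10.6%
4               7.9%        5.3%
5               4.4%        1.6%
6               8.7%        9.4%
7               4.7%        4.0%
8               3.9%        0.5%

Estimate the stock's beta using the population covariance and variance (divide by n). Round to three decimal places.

0.794

Mean R_i = (4.5 + 8.6 + 13.7 + 7.9 + 4.4 + 8.7 + 4.7 + 3.9) / 8 = 7.0500%
Mean R_m = (2.7 + 9.0 + 10.6 + 5.3 + 1.6 + 9.4 + 4.0 + 0.5) / 8 = 5.3875%
Σ(R_i − R̄_i)(R_m − R̄_m) = 82.3550  ⇒  Cov = 82.3550 / 8 = 10.2944
Σ(R_m − R̄_m)² = 103.7088  ⇒  Var(R_m) = 103.7088 / 8 = 12.9636
β = Cov / Var(R_m) = 10.2944 / 12.9636 = 0.7941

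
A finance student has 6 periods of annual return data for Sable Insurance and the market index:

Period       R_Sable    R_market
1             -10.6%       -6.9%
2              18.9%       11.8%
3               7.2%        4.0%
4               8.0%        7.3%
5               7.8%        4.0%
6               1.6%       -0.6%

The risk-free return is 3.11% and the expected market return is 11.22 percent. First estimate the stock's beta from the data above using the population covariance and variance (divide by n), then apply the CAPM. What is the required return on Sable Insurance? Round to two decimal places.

Mean R_i = (-10.6 + 18.9 + 7.2 + 8.0 + 7.8 + 1.6) / 6 = 5.4833%
Mean R_m = (-6.9 + 11.8 + 4.0 + 7.3 + 4.0 − 0.6) / 6 = 3.2667%
Σ(R_i − R̄_i)(R_m − R̄_m) = 306.1267  ⇒  Cov = 306.1267 / 6 = 51.0211
Σ(R_m − R̄_m)² = 208.4733  ⇒  Var(R_m) = 208.4733 / 6 = 34.7456
β = Cov / Var(R_m) = 51.0211 / 34.7456 = 1.4684
MRP = 11.22% − 3.11% = 8.11%
E(R) = R_f + β × MRP = 3.11% + 1.4684 × 8.11% = 15.02%

15.02%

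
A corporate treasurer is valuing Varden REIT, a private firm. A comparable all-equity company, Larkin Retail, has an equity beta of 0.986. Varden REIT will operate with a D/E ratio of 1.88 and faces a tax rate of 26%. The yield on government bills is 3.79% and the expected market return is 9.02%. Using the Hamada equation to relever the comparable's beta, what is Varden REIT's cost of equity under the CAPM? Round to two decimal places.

16.12%

β_L = β_U × [1 + (1 − t)(D/E)] = 0.986 × [1 + (1 − 0.26) × 1.88]
    = 0.986 × [1 + 0.74 × 1.88] = 0.986 × 2.3912 = 2.3577
MRP = 9.02% − 3.79% = 5.23%
E(R) = R_f + β_L × MRP = 3.79% + 2.3577 × 5.23% = 16.12%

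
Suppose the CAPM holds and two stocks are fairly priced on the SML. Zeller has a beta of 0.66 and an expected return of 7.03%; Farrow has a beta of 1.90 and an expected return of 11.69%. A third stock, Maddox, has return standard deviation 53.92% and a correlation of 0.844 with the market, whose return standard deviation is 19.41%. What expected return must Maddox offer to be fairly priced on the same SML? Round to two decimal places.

MRP = (11.69% − 7.03%) / (1.90 − 0.66) = 3.7581%
R_f = 7.03% − 0.66 × 3.7581% = 4.5497%
β_Maddox = ρ·σ_i/σ_m = 0.844 × 53.92 / 19.41 = 2.3446
E(R_Maddox) = R_f + β × MRP = 4.5497% + 2.3446 × 3.7581% = 13.36%

13.36%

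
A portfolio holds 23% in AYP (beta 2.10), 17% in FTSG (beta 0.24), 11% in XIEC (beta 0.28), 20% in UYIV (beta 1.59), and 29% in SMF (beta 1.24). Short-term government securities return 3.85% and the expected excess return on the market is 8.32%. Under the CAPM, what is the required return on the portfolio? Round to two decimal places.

β_P = Σ w_i β_i = 0.23×2.10 + 0.17×0.24 + 0.11×0.28 + 0.20×1.59 + 0.29×1.24 = 1.2322
E(R_P) = R_f + β_P × MRP = 3.85% + 1.2322 × 8.32% = 14.10%

14.10%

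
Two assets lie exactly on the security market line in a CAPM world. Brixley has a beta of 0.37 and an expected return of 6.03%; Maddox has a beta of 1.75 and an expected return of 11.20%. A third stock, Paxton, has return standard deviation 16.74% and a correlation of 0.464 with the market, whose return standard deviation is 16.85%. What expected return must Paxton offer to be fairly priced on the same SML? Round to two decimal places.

MRP = (11.20% − 6.03%) / (1.75 − 0.37) = 3.7464%
R_f = 6.03% − 0.37 × 3.7464% = 4.6438%
β_Paxton = ρ·σ_i/σ_m = 0.464 × 16.74 / 16.85 = 0.4610
E(R_Paxton) = R_f + β × MRP = 4.6438% + 0.4610 × 3.7464% = 6.37%

6.37%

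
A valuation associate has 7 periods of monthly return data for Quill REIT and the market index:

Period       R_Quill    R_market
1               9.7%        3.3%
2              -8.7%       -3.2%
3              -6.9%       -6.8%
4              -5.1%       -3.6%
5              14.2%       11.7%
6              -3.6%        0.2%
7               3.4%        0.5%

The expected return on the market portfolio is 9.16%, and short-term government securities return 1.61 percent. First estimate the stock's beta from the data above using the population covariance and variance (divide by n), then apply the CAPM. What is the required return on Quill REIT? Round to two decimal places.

11.75%

Mean R_i = (9.7 − 8.7 − 6.9 − 5.1 + 14.2 − 3.6 + 3.4) / 7 = 0.4286%
Mean R_m = (3.3 − 3.2 − 6.8 − 3.6 + 11.7 + 0.2 + 0.5) / 7 = 0.3000%
Σ(R_i − R̄_i)(R_m − R̄_m) = 291.3500  ⇒  Cov = 291.3500 / 7 = 41.6214
Σ(R_m − R̄_m)² = 216.8800  ⇒  Var(R_m) = 216.8800 / 7 = 30.9829
β = Cov / Var(R_m) = 41.6214 / 30.9829 = 1.3434
MRP = 9.16% − 1.61% = 7.55%
E(R) = R_f + β × MRP = 1.61% + 1.3434 × 7.55% = 11.75%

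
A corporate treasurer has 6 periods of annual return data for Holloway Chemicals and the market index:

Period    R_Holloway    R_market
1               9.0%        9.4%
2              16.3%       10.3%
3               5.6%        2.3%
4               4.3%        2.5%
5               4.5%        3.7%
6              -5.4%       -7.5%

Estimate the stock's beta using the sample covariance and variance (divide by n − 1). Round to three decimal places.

Mean R_i = (9.0 + 16.3 + 5.6 + 4.3 + 4.5 − 5.4) / 6 = 5.7167%
Mean R_m = (9.4 + 10.3 + 2.3 + 2.5 + 3.7 − 7.5) / 6 = 3.4500%
Σ(R_i − R̄_i)(R_m − R̄_m) = 214.9350  ⇒  Cov = 214.9350 / 5 = 42.9870
Σ(R_m − R̄_m)² = 204.5150  ⇒  Var(R_m) = 204.5150 / 5 = 40.9030
β = Cov / Var(R_m) = 42.9870 / 40.9030 = 1.0509

1.051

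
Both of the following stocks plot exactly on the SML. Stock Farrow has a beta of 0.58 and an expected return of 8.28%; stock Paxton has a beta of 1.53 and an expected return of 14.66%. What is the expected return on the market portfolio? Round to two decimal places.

11.10%

Both satisfy E(R) = R_f + β·MRP, so the slope of the SML is
MRP = (14.66% − 8.28%) / (1.53 − 0.58) = 6.38% / 0.95 = 6.7158%
R_f = E(R_Farrow) − β_Farrow·MRP = 8.28% − 0.58 × 6.7158% = 4.3848%
E(R_m) = R_f + MRP = 4.3848% + 6.7158% = 11.10%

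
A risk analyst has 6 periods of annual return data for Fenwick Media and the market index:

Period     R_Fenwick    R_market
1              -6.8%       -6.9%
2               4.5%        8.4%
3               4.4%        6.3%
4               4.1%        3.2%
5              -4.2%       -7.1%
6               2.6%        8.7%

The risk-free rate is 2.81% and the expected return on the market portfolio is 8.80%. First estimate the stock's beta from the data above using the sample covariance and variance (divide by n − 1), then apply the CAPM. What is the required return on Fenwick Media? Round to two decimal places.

Mean R_i = (-6.8 + 4.5 + 4.4 + 4.1 − 4.2 + 2.6) / 6 = 0.7667%
Mean R_m = (-6.9 + 8.4 + 6.3 + 3.2 − 7.1 + 8.7) / 6 = 2.1000%
Σ(R_i − R̄_i)(R_m − R̄_m) = 168.3400  ⇒  Cov = 168.3400 / 5 = 33.6680
Σ(R_m − R̄_m)² = 267.7400  ⇒  Var(R_m) = 267.7400 / 5 = 53.5480
β = Cov / Var(R_m) = 33.6680 / 53.5480 = 0.6287
MRP = 8.80% − 2.81% = 5.99%
E(R) = R_f + β × MRP = 2.81% + 0.6287 × 5.99% = 6.58%

6.58%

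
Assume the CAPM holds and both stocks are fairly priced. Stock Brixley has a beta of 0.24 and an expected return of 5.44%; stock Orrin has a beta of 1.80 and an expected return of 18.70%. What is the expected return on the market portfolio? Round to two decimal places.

Both satisfy E(R) = R_f + β·MRP, so the slope of the SML is
MRP = (18.70% − 5.44%) / (1.80 − 0.24) = 13.26% / 1.56 = 8.5000%
R_f = E(R_Brixley) − β_Brixley·MRP = 5.44% − 0.24 × 8.5000% = 3.4000%
E(R_m) = R_f + MRP = 3.4000% + 8.5000% = 11.90%

11.90%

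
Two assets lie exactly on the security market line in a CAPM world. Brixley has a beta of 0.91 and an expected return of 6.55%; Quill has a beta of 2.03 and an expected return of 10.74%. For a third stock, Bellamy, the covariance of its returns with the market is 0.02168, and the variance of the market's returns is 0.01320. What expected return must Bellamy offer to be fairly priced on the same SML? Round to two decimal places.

9.29%

MRP = (10.74% − 6.55%) / (2.03 − 0.91) = 3.7411%
R_f = 6.55% − 0.91 × 3.7411% = 3.1456%
β_Bellamy = Cov / Var(R_m) = 0.02168 / 0.01320 = 1.6424
E(R_Bellamy) = R_f + β × MRP = 3.1456% + 1.6424 × 3.7411% = 9.29%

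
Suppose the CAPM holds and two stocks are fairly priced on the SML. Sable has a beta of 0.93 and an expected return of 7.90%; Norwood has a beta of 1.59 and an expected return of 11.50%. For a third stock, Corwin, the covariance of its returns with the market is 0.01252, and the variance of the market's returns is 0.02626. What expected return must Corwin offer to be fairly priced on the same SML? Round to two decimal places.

MRP = (11.50% − 7.90%) / (1.59 − 0.93) = 5.4545%
R_f = 7.90% − 0.93 × 5.4545% = 2.8273%
β_Corwin = Cov / Var(R_m) = 0.01252 / 0.02626 = 0.4768
E(R_Corwin) = R_f + β × MRP = 2.8273% + 0.4768 × 5.4545% = 5.43%

5.43%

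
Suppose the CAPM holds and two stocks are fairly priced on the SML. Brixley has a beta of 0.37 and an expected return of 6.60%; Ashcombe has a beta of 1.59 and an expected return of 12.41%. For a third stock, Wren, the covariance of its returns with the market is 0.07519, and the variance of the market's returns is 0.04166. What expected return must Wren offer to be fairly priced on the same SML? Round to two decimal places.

13.43%

MRP = (12.41% − 6.60%) / (1.59 − 0.37) = 4.7623%
R_f = 6.60% − 0.37 × 4.7623% = 4.8379%
β_Wren = Cov / Var(R_m) = 0.07519 / 0.04166 = 1.8048
E(R_Wren) = R_f + β × MRP = 4.8379% + 1.8048 × 4.7623% = 13.43%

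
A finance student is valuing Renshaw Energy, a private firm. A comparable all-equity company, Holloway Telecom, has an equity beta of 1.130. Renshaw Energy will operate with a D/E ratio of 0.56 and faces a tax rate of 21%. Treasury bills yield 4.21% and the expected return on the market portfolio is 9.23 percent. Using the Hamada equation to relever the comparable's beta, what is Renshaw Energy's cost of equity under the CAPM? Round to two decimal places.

β_L = β_U × [1 + (1 − t)(D/E)] = 1.130 × [1 + (1 − 0.21) × 0.56]
    = 1.130 × [1 + 0.79 × 0.56] = 1.130 × 1.4424 = 1.6299
MRP = 9.23% − 4.21% = 5.02%
E(R) = R_f + β_L × MRP = 4.21% + 1.6299 × 5.02% = 12.39%

12.39%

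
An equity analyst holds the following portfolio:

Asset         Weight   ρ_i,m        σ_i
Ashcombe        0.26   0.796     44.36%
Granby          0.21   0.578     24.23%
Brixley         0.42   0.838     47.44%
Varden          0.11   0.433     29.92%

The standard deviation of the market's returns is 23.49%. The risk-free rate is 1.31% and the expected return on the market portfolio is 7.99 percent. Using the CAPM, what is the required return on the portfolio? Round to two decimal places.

9.91%

β_Ashcombe = 0.796 × 44.36% / 23.49% = 1.5032
β_Granby = 0.578 × 24.23% / 23.49% = 0.5962
β_Brixley = 0.838 × 47.44% / 23.49% = 1.6924
β_Varden = 0.433 × 29.92% / 23.49% = 0.5515
β_P = Σ w_i β_i = 0.26×1.5032 + 0.21×0.5962 + 0.42×1.6924 + 0.11×0.5515 = 1.2875
MRP = 7.99% − 1.31% = 6.68%
E(R_P) = R_f + β_P × MRP = 1.31% + 1.2875 × 6.68% = 9.91%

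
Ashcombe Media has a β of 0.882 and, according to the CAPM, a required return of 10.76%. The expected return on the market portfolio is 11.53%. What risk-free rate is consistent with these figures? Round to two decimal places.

5.00%

E(R) = R_f + β(E(R_m) − R_f) = R_f(1 − β) + β·E(R_m)
10.76% = R_f × (1 − 0.882) + 0.882 × 11.53%
10.76% = R_f × 0.118 + 10.16946%
R_f = (10.76% − 10.16946%) / 0.118 = 5.00%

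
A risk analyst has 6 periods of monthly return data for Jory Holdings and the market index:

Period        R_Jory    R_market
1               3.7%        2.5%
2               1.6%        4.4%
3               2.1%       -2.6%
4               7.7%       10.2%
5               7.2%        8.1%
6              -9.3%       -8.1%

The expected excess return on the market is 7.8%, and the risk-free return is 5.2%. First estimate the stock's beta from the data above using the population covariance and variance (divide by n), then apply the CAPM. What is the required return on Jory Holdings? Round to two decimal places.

Mean R_i = (3.7 + 1.6 + 2.1 + 7.7 + 7.2 − 9.3) / 6 = 2.1667%
Mean R_m = (2.5 + 4.4 − 2.6 + 10.2 + 8.1 − 8.1) / 6 = 2.4167%
Σ(R_i − R̄_i)(R_m − R̄_m) = 191.6033  ⇒  Cov = 191.6033 / 6 = 31.9339
Σ(R_m − R̄_m)² = 232.5883  ⇒  Var(R_m) = 232.5883 / 6 = 38.7647
β = Cov / Var(R_m) = 31.9339 / 38.7647 = 0.8238
E(R) = R_f + β × MRP = 5.2% + 0.8238 × 7.8% = 11.63%

11.63%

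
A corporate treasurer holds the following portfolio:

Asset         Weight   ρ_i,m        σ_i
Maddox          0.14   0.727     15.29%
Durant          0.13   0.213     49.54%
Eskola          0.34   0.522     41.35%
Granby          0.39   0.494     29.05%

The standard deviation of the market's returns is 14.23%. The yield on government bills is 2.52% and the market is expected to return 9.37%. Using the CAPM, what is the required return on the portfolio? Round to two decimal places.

β_Maddox = 0.727 × 15.29% / 14.23% = 0.7812
β_Durant = 0.213 × 49.54% / 14.23% = 0.7415
β_Eskola = 0.522 × 41.35% / 14.23% = 1.5168
β_Granby = 0.494 × 29.05% / 14.23% = 1.0085
β_P = Σ w_i β_i = 0.14×0.7812 + 0.13×0.7415 + 0.34×1.5168 + 0.39×1.0085 = 1.1148
MRP = 9.37% − 2.52% = 6.85%
E(R_P) = R_f + β_P × MRP = 2.52% + 1.1148 × 6.85% = 10.16%

10.16%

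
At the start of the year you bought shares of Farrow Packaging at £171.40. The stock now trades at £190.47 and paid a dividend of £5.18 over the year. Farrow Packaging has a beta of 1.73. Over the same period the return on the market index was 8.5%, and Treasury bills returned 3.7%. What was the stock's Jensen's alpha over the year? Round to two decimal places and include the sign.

+2.14%

Realised HPR = (P1 + D1 − P0) / P0 = (190.47 + 5.18 − 171.40) / 171.40 = 24.25 / 171.40 = 14.1482%
MRP = 8.5% − 3.7% = 4.80%
CAPM required = R_f + β·MRP = 3.7% + 1.73 × 4.8% = 12.0040%
α = realised − required = 14.1482% − 12.0040% = +2.14%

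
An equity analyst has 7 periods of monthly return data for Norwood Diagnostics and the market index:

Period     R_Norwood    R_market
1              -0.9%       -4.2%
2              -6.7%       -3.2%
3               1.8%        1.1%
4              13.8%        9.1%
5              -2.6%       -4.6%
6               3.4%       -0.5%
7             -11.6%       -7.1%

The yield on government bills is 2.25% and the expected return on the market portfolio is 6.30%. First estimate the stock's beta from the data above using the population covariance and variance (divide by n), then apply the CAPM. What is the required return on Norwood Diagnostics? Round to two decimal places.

Mean R_i = (-0.9 − 6.7 + 1.8 + 13.8 − 2.6 + 3.4 − 11.6) / 7 = -0.4000%
Mean R_m = (-4.2 − 3.2 + 1.1 + 9.1 − 4.6 − 0.5 − 7.1) / 7 = -1.3429%
Σ(R_i − R̄_i)(R_m − R̄_m) = 241.6400  ⇒  Cov = 241.6400 / 7 = 34.5200
Σ(R_m − R̄_m)² = 171.0971  ⇒  Var(R_m) = 171.0971 / 7 = 24.4424
β = Cov / Var(R_m) = 34.5200 / 24.4424 = 1.4123
MRP = 6.30% − 2.25% = 4.05%
E(R) = R_f + β × MRP = 2.25% + 1.4123 × 4.05% = 7.97%

7.97%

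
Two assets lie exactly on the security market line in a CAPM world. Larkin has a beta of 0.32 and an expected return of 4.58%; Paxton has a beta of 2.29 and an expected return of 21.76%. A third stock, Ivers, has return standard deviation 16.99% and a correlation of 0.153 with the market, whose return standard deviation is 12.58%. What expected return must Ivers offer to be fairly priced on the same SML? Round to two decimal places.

MRP = (21.76% − 4.58%) / (2.29 − 0.32) = 8.7208%
R_f = 4.58% − 0.32 × 8.7208% = 1.7893%
β_Ivers = ρ·σ_i/σ_m = 0.153 × 16.99 / 12.58 = 0.2066
E(R_Ivers) = R_f + β × MRP = 1.7893% + 0.2066 × 8.7208% = 3.59%

3.59%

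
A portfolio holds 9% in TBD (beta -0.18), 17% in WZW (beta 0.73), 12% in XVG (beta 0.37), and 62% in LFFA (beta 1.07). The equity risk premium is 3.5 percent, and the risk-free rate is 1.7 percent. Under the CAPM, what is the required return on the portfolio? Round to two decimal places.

4.55%

β_P = Σ w_i β_i = 0.09×-0.18 + 0.17×0.73 + 0.12×0.37 + 0.62×1.07 = 0.8157
E(R_P) = R_f + β_P × MRP = 1.7% + 0.8157 × 3.5% = 4.55%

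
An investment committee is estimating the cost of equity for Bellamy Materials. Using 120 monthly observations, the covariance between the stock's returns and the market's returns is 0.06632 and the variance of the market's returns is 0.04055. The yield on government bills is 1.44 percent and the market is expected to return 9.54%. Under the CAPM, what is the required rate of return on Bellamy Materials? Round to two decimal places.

β = Cov(R_i, R_m) / Var(R_m) = 0.06632 / 0.04055 = 1.6355
MRP = 9.54% − 1.44% = 8.10%
E(R) = R_f + β × MRP = 1.44% + 1.6355 × 8.10% = 14.69%

14.69%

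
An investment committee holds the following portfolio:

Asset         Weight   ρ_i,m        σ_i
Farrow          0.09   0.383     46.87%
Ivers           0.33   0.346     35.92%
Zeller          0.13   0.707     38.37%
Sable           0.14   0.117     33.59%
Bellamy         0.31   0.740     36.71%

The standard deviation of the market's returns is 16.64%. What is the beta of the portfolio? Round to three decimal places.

1.095

β_Farrow = 0.383 × 46.87% / 16.64% = 1.0788
β_Ivers = 0.346 × 35.92% / 16.64% = 0.7469
β_Zeller = 0.707 × 38.37% / 16.64% = 1.6303
β_Sable = 0.117 × 33.59% / 16.64% = 0.2362
β_Bellamy = 0.740 × 36.71% / 16.64% = 1.6325
β_P = Σ w_i β_i = 0.09×1.0788 + 0.33×0.7469 + 0.13×1.6303 + 0.14×0.2362 + 0.31×1.6325 = 1.0947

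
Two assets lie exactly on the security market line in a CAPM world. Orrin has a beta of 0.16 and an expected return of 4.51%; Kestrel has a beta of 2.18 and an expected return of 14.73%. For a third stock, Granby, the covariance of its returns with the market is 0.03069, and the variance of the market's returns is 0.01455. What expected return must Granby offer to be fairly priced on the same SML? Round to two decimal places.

MRP = (14.73% − 4.51%) / (2.18 − 0.16) = 5.0594%
R_f = 4.51% − 0.16 × 5.0594% = 3.7005%
β_Granby = Cov / Var(R_m) = 0.03069 / 0.01455 = 2.1093
E(R_Granby) = R_f + β × MRP = 3.7005% + 2.1093 × 5.0594% = 14.37%

14.37%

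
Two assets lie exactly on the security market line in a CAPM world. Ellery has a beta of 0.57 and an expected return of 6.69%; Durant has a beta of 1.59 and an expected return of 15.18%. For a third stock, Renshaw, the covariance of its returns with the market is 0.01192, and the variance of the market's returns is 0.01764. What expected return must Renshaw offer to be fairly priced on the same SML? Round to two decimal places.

MRP = (15.18% − 6.69%) / (1.59 − 0.57) = 8.3235%
R_f = 6.69% − 0.57 × 8.3235% = 1.9456%
β_Renshaw = Cov / Var(R_m) = 0.01192 / 0.01764 = 0.6757
E(R_Renshaw) = R_f + β × MRP = 1.9456% + 0.6757 × 8.3235% = 7.57%

7.57%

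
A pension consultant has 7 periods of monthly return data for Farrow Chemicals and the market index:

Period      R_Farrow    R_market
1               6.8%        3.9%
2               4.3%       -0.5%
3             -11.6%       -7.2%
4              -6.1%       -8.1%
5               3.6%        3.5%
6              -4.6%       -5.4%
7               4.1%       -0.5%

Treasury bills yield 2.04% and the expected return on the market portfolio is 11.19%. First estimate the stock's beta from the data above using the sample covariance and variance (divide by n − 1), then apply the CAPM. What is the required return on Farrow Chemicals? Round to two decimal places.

13.72%

Mean R_i = (6.8 + 4.3 − 11.6 − 6.1 + 3.6 − 4.6 + 4.1) / 7 = -0.5000%
Mean R_m = (3.9 − 0.5 − 7.2 − 8.1 + 3.5 − 5.4 − 0.5) / 7 = -2.0429%
Σ(R_i − R̄_i)(R_m − R̄_m) = 185.5400  ⇒  Cov = 185.5400 / 6 = 30.9233
Σ(R_m − R̄_m)² = 145.3571  ⇒  Var(R_m) = 145.3571 / 6 = 24.2262
β = Cov / Var(R_m) = 30.9233 / 24.2262 = 1.2764
MRP = 11.19% − 2.04% = 9.15%
E(R) = R_f + β × MRP = 2.04% + 1.2764 × 9.15% = 13.72%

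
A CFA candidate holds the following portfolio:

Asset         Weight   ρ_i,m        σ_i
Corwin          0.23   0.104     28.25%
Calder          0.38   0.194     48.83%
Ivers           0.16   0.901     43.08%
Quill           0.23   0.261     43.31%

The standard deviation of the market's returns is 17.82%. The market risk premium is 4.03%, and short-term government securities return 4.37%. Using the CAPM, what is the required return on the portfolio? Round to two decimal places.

7.33%

β_Corwin = 0.104 × 28.25% / 17.82% = 0.1649
β_Calder = 0.194 × 48.83% / 17.82% = 0.5316
β_Ivers = 0.901 × 43.08% / 17.82% = 2.1782
β_Quill = 0.261 × 43.31% / 17.82% = 0.6343
β_P = Σ w_i β_i = 0.23×0.1649 + 0.38×0.5316 + 0.16×2.1782 + 0.23×0.6343 = 0.7343
E(R_P) = R_f + β_P × MRP = 4.37% + 0.7343 × 4.03% = 7.33%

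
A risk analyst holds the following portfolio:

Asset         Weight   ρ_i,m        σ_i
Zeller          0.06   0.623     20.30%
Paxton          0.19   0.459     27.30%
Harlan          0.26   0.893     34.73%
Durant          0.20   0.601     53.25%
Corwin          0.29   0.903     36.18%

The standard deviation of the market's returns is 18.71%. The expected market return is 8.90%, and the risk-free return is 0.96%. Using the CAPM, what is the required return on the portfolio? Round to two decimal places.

12.45%

β_Zeller = 0.623 × 20.30% / 18.71% = 0.6759
β_Paxton = 0.459 × 27.30% / 18.71% = 0.6697
β_Harlan = 0.893 × 34.73% / 18.71% = 1.6576
β_Durant = 0.601 × 53.25% / 18.71% = 1.7105
β_Corwin = 0.903 × 36.18% / 18.71% = 1.7462
β_P = Σ w_i β_i = 0.06×0.6759 + 0.19×0.6697 + 0.26×1.6576 + 0.20×1.7105 + 0.29×1.7462 = 1.4473
MRP = 8.90% − 0.96% = 7.94%
E(R_P) = R_f + β_P × MRP = 0.96% + 1.4473 × 7.94% = 12.45%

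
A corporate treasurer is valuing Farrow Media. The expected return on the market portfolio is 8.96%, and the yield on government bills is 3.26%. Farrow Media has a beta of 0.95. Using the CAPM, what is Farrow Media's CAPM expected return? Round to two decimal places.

Market risk premium = E(R_m) − R_f = 8.96% − 3.26% = 5.70%
E(R) = R_f + β × MRP = 3.26% + 0.95 × 5.70% = 8.68%

8.68%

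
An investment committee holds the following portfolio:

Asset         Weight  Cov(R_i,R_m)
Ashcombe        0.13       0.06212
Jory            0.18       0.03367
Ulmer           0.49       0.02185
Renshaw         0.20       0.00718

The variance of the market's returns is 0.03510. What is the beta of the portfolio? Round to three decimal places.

0.749

β_Ashcombe = 0.06212 / 0.03510 = 1.7698
β_Jory = 0.03367 / 0.03510 = 0.9593
β_Ulmer = 0.02185 / 0.03510 = 0.6225
β_Renshaw = 0.00718 / 0.03510 = 0.2046
β_P = Σ w_i β_i = 0.13×1.7698 + 0.18×0.9593 + 0.49×0.6225 + 0.20×0.2046 = 0.7487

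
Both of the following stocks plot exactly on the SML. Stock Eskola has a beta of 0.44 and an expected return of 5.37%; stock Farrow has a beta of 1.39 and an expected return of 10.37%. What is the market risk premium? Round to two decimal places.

5.26%

Both satisfy E(R) = R_f + β·MRP, so the slope of the SML is
MRP = (10.37% − 5.37%) / (1.39 − 0.44) = 5.00% / 0.95 = 5.2632%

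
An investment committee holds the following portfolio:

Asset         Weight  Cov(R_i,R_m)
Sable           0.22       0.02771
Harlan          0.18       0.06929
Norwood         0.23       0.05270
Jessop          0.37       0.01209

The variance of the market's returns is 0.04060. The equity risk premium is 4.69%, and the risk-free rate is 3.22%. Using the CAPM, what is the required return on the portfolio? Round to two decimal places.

7.28%

β_Sable = 0.02771 / 0.04060 = 0.6825
β_Harlan = 0.06929 / 0.04060 = 1.7067
β_Norwood = 0.05270 / 0.04060 = 1.2980
β_Jessop = 0.01209 / 0.04060 = 0.2978
β_P = Σ w_i β_i = 0.22×0.6825 + 0.18×1.7067 + 0.23×1.2980 + 0.37×0.2978 = 0.8661
E(R_P) = R_f + β_P × MRP = 3.22% + 0.8661 × 4.69% = 7.28%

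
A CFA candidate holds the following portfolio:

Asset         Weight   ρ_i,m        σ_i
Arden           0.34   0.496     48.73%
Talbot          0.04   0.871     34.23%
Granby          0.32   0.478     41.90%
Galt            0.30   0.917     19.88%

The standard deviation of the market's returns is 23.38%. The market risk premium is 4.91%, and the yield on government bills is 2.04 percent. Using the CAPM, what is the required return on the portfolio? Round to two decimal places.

6.51%

β_Arden = 0.496 × 48.73% / 23.38% = 1.0338
β_Talbot = 0.871 × 34.23% / 23.38% = 1.2752
β_Granby = 0.478 × 41.90% / 23.38% = 0.8566
β_Galt = 0.917 × 19.88% / 23.38% = 0.7797
β_P = Σ w_i β_i = 0.34×1.0338 + 0.04×1.2752 + 0.32×0.8566 + 0.30×0.7797 = 0.9105
E(R_P) = R_f + β_P × MRP = 2.04% + 0.9105 × 4.91% = 6.51%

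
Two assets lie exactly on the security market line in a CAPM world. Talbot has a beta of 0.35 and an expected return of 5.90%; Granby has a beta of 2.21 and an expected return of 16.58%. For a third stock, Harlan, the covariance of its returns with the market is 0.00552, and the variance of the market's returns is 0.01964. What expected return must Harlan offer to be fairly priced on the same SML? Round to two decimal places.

5.50%

MRP = (16.58% − 5.90%) / (2.21 − 0.35) = 5.7419%
R_f = 5.90% − 0.35 × 5.7419% = 3.8903%
β_Harlan = Cov / Var(R_m) = 0.00552 / 0.01964 = 0.2811
E(R_Harlan) = R_f + β × MRP = 3.8903% + 0.2811 × 5.7419% = 5.50%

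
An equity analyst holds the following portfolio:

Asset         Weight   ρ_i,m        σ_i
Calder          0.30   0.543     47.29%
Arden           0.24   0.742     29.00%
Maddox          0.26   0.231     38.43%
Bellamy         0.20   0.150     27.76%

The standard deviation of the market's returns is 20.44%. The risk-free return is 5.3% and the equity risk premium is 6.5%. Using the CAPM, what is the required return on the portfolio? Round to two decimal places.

10.39%

β_Calder = 0.543 × 47.29% / 20.44% = 1.2563
β_Arden = 0.742 × 29.00% / 20.44% = 1.0527
β_Maddox = 0.231 × 38.43% / 20.44% = 0.4343
β_Bellamy = 0.150 × 27.76% / 20.44% = 0.2037
β_P = Σ w_i β_i = 0.30×1.2563 + 0.24×1.0527 + 0.26×0.4343 + 0.20×0.2037 = 0.7832
E(R_P) = R_f + β_P × MRP = 5.3% + 0.7832 × 6.5% = 10.39%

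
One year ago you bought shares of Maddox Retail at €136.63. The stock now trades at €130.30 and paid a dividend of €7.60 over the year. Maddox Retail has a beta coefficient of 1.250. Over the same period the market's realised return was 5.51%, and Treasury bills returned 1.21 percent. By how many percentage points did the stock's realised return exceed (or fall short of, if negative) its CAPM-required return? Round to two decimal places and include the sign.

-5.66%

Realised HPR = (P1 + D1 − P0) / P0 = (130.30 + 7.60 − 136.63) / 136.63 = 1.27 / 136.63 = 0.9295%
MRP = 5.51% − 1.21% = 4.30%
CAPM required = R_f + β·MRP = 1.21% + 1.250 × 4.30% = 6.58500%
α = realised − required = 0.9295% − 6.58500% = -5.66%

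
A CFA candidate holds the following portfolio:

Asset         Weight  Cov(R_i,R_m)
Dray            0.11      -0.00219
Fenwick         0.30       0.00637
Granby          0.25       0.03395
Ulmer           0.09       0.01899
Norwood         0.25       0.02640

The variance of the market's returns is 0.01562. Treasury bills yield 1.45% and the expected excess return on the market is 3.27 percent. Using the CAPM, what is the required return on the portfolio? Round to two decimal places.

β_Dray = -0.00219 / 0.01562 = -0.1402
β_Fenwick = 0.00637 / 0.01562 = 0.4078
β_Granby = 0.03395 / 0.01562 = 2.1735
β_Ulmer = 0.01899 / 0.01562 = 1.2157
β_Norwood = 0.02640 / 0.01562 = 1.6901
β_P = Σ w_i β_i = 0.11×-0.1402 + 0.30×0.4078 + 0.25×2.1735 + 0.09×1.2157 + 0.25×1.6901 = 1.1822
E(R_P) = R_f + β_P × MRP = 1.45% + 1.1822 × 3.27% = 5.32%

5.32%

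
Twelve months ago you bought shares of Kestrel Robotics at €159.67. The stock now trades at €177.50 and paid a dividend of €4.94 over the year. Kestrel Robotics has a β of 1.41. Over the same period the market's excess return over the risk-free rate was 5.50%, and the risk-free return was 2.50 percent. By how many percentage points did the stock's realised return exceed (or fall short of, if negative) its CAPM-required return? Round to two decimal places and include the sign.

Realised HPR = (P1 + D1 − P0) / P0 = (177.50 + 4.94 − 159.67) / 159.67 = 22.77 / 159.67 = 14.2607%
CAPM required = R_f + β·MRP = 2.50% + 1.41 × 5.50% = 10.2550%
α = realised − required = 14.2607% − 10.2550% = +4.01%

+4.01%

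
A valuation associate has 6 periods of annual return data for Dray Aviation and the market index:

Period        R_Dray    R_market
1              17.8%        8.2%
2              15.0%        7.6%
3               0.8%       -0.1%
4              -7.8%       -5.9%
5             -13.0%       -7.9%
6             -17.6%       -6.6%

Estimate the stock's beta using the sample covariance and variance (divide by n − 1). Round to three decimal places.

Mean R_i = (17.8 + 15.0 + 0.8 − 7.8 − 13.0 − 17.6) / 6 = -0.8000%
Mean R_m = (8.2 + 7.6 − 0.1 − 5.9 − 7.9 − 6.6) / 6 = -0.7833%
Σ(R_i − R̄_i)(R_m − R̄_m) = 521.0000  ⇒  Cov = 521.0000 / 5 = 104.2000
Σ(R_m − R̄_m)² = 262.1083  ⇒  Var(R_m) = 262.1083 / 5 = 52.4217
β = Cov / Var(R_m) = 104.2000 / 52.4217 = 1.9877

1.988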